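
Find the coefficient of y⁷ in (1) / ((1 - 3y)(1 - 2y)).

Partial fractions give a closed form: a_n = (3)·3^n + (-2)·2^n.
At n = 7: a_7 = 6305.

6305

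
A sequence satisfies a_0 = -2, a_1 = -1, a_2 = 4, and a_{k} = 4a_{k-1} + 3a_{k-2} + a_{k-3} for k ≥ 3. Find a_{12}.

12744997

The ordinary generating function has denominator 1 - 4y - 3y^2 - y^3.
Iterating the recurrence: a_0,…,a_{12} = -2, -1, 4, 11, 55, 257, 1204, 5642, 26437, 123878, 580465, 2719931, 12744997.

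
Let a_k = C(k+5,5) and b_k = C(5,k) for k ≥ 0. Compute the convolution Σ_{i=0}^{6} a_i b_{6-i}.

This is [x^6] in the product of the two ordinary generating functions.
Σ = 1·0 + 6·1 + 21·5 + 56·10 + 126·10 + 252·5 + 462·1 = 3653.

3653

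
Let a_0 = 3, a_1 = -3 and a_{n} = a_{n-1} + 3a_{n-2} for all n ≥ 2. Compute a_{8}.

The ordinary generating function has denominator 1 - x - 3x^2.
Iterating the recurrence: a_0,…,a_{8} = 3, -3, 6, -3, 15, 6, 51, 69, 222.

222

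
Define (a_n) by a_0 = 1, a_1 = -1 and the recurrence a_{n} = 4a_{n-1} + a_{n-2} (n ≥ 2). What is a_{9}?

-75025

The ordinary generating function has denominator 1 - 4z - z^2.
Iterating the recurrence: a_0,…,a_{9} = 1, -1, -3, -13, -55, -233, -987, -4181, -17711, -75025.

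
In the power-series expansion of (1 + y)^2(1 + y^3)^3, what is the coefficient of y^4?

(1 + y)^2 has coefficients 1,2,1 for degrees 0…2.
(1 + y^3)^3 has coefficients 1,0,0,3,0 for degrees 0…4.
[y^4] = 1·0 + 2·3 + 1·0 = 6.

6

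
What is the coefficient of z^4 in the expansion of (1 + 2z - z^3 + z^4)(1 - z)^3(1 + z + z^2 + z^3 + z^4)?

(1 + 2z - z^3 + z^4) has coefficients 1,2,0,-1,1 for degrees 0…4.
(1 - z)^3 has coefficients 1,-3,3,-1,0 for degrees 0…4.
Finally multiplying by (1 + z + z^2 + z^3 + z^4), the product of all factors after the first has coefficients 1,-2,1,0,0 for degrees 0…4.
[z^4] = 1·0 + 2·0 − 1·(-2) + 1·1 = 3.

3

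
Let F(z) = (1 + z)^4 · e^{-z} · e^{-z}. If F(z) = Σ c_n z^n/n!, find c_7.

320

The EGF product rule gives c_7 = Σ_{k_1+k_2+k_3=7} C(7; k_1,k_2,k_3) · ∏ g_i(k_i), where (1+z)^4 gives the falling factorial (4)_k; e^{-z} gives (-1)^k; e^{-z} gives (-1)^k.
g_1(k) for k = 0…7: 1, 4, 12, 24, 24, 0, 0, 0.
g_2(k) for k = 0…7: 1, -1, 1, -1, 1, -1, 1, -1.
g_3(k) for k = 0…7: 1, -1, 1, -1, 1, -1, 1, -1.
First combine the last two factors: h(k) = Σ_j C(k,j)·g_2(j)·g_3(k−j) for k = 0…7: 1, -2, 4, -8, 16, -32, 64, -128.
c_7 = Σ_k C(7,k)·g_1(k)·h(7−k) = 1·1·(-128) + 7·4·64 + 21·12·(-32) + 35·24·16 + 35·24·(-8) = −128 + 1792 − 8064 + 13440 − 6720 = 320.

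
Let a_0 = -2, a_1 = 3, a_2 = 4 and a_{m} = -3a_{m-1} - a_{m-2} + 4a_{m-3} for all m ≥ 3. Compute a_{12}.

The ordinary generating function has denominator 1 + 3q + q^2 - 4q^3.
Iterating the recurrence: a_0,…,a_{12} = -2, 3, 4, -23, 77, -192, 407, -721, 988, -615, -2027, 10648, -32377.

-32377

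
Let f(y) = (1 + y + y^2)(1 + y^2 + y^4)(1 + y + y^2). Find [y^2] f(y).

4

(1 + y + y^2) has coefficients 1,1,1 for degrees 0…2.
(1 + y^2 + y^4) has coefficients 1,0,1 for degrees 0…2.
Finally multiplying by (1 + y + y^2), the product of all factors after the first has coefficients 1,1,2 for degrees 0…2.
[y^2] = 1·2 + 1·1 + 1·1 = 4.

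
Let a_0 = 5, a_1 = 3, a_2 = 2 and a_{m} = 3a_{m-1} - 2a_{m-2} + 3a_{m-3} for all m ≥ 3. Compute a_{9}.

6234

The ordinary generating function has denominator 1 - 3z + 2z^2 - 3z^3.
Iterating the recurrence: a_0,…,a_{9} = 5, 3, 2, 15, 50, 126, 323, 867, 2333, 6234.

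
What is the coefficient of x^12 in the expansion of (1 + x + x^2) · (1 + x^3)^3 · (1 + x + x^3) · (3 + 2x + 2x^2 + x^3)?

33

(1 + x + x^2) has coefficients 1,1,1 for degrees 0…2.
(1 + x^3)^3 has coefficients 1,0,0,3,0,0,3,0,0,1,0,0,0 for degrees 0…12.
Multiplying by (1 + x + x^3) gives running coefficients 1,1,0,4,3,0,6,3,0,4,1,0,1 for degrees 0…12.
Finally multiplying by (3 + 2x + 2x^2 + x^3), the product of all factors after the first has coefficients 3,5,4,15,18,14,28,24,18,24,14,10,9 for degrees 0…12.
[x^12] = 1·9 + 1·10 + 1·14 = 33.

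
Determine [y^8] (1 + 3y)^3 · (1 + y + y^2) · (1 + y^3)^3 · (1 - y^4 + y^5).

(1 + 3y)^3 has coefficients 1,9,27,27 for degrees 0…3.
(1 + y + y^2) has coefficients 1,1,1,0,0,0,0,0,0 for degrees 0…8.
Multiplying by (1 + y^3)^3 gives running coefficients 1,1,1,3,3,3,3,3,3 for degrees 0…8.
Finally multiplying by (1 - y^4 + y^5), the product of all factors after the first has coefficients 1,1,1,3,2,3,3,1,3 for degrees 0…8.
[y^8] = 1·3 + 9·1 + 27·3 + 27·3 = 174.

174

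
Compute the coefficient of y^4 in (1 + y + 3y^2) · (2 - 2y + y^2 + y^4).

(1 + y + 3y^2) has coefficients 1,1,3 for degrees 0…2.
(2 - 2y + y^2 + y^4) has coefficients 2,-2,1,0,1 for degrees 0…4.
[y^4] = 1·1 + 1·0 + 3·1 = 4.

4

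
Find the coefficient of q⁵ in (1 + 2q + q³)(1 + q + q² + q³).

(1 + 2q + q³) has coefficients 1,2,0,1 for degrees 0…3.
(1 + q + q² + q³) has coefficients 1,1,1,1,0,0 for degrees 0…5.
[q⁵] = 1·0 + 2·0 + 1·1 = 1.

1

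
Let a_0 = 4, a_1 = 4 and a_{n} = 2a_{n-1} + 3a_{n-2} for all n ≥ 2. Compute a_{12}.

1062884

The ordinary generating function has denominator 1 - 2x - 3x^2.
Iterating the recurrence: a_0,…,a_{12} = 4, 4, 20, 52, 164, 484, 1460, 4372, 13124, 39364, 118100, 354292, 1062884.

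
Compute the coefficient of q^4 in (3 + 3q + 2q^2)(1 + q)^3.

9

(3 + 3q + 2q^2) has coefficients 3,3,2 for degrees 0…2.
(1 + q)^3 has coefficients 1,3,3,1,0 for degrees 0…4.
[q^4] = 3·0 + 3·1 + 2·3 = 9.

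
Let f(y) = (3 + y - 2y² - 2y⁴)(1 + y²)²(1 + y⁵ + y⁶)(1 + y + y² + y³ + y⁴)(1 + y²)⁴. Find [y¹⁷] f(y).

(3 + y - 2y² - 2y⁴) has coefficients 3,1,-2,0,-2 for degrees 0…4.
(1 + y²)² has coefficients 1,0,2,0,1,0,0,0,0,0,0,0,0,0,0,0,0,0 for degrees 0…17.
Multiplying by (1 + y⁵ + y⁶) gives running coefficients 1,0,2,0,1,1,1,2,2,1,1,0,0,0,0,0,0,0 for degrees 0…17.
Multiplying by (1 + y + y² + y³ + y⁴) gives running coefficients 1,1,3,3,4,4,5,5,7,7,7,6,4,2,1,0,0,0 for degrees 0…17.
Finally multiplying by (1 + y²)⁴, the product of all factors after the first has coefficients 1,1,7,7,22,22,43,43,64,64,84,83,98,92,92,77,63,43 for degrees 0…17.
[y¹⁷] = 3·43 + 1·63 − 2·77 − 2·92 = -146.

-146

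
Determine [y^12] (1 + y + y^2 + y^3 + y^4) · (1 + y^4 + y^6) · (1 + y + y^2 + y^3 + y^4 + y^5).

(1 + y + y^2 + y^3 + y^4) has coefficients 1,1,1,1,1 for degrees 0…4.
(1 + y^4 + y^6) has coefficients 1,0,0,0,1,0,1,0,0,0,0,0,0 for degrees 0…12.
Finally multiplying by (1 + y + y^2 + y^3 + y^4 + y^5), the product of all factors after the first has coefficients 1,1,1,1,2,2,2,2,2,2,1,1,0 for degrees 0…12.
[y^12] = 1·0 + 1·1 + 1·1 + 1·2 + 1·2 = 6.

6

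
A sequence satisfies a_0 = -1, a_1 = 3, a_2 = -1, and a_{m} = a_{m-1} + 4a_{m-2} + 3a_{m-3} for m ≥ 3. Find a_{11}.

The ordinary generating function has denominator 1 - x - 4x^2 - 3x^3.
Iterating the recurrence: a_0,…,a_{11} = -1, 3, -1, 8, 13, 42, 118, 325, 923, 2577, 7244, 20321.

20321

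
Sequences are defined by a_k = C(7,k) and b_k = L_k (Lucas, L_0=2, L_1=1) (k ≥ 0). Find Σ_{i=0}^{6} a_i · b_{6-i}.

Write out a_i and b_{6-i} for i = 0,…,6 and sum the products.
Σ = 1·18 + 7·11 + 21·7 + 35·4 + 35·3 + 21·1 + 7·2 = 522.

522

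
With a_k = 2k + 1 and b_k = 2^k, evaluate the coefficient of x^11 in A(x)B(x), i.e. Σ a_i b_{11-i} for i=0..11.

The convolution is the x^11 coefficient of A(x)B(x).
Σ = 1·2048 + 3·1024 + 5·512 + 7·256 + 9·128 + 11·64 + 13·32 + 15·16 + 17·8 + 19·4 + 21·2 + 23·1 = 12261.

12261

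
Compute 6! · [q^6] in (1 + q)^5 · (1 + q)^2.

The EGF product rule gives c_6 = Σ_{k_1+k_2=6} C(6; k_1,k_2) · ∏ g_i(k_i), where (1+q)^5 gives the falling factorial (5)_k; (1+q)^2 gives the falling factorial (2)_k.
g_1(k) for k = 0…6: 1, 5, 20, 60, 120, 120, 0.
g_2(k) for k = 0…6: 1, 2, 2, 0, 0, 0, 0.
c_6 = Σ_k C(6,k)·g_1(k)·g_2(6−k) = 15·120·2 + 6·120·2 = 3600 + 1440 = 5040.

5040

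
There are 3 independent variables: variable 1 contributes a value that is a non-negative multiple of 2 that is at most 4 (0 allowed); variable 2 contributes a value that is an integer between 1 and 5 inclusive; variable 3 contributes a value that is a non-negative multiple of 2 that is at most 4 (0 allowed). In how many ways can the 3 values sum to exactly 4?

3

The generating function for the choices is (1 + t² + t⁴)·(t + t² + t³ + t⁴ + t⁵)·(1 + t² + t⁴); the count is [t⁴].
(1 + t² + t⁴) has coefficients 1,0,1,0,1 for degrees 0…4.
(t + t² + t³ + t⁴ + t⁵) has coefficients 0,1,1,1,1 for degrees 0…4.
Finally multiplying by (1 + t² + t⁴), the product of all factors after the first has coefficients 0,1,1,2,2 for degrees 0…4.
[t⁴] = 1·2 + 1·1 + 1·0 = 3.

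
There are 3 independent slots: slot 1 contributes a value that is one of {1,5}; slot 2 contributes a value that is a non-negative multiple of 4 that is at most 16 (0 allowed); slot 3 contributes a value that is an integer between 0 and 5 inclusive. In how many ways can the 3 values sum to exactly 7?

2

The generating function for the choices is (z + z⁵)·(1 + z⁴ + z⁸ + z¹² + z¹⁶)·(1 + z + z² + z³ + z⁴ + z⁵); the count is [z⁷].
(z + z⁵) has coefficients 0,1,0,0,0,1 for degrees 0…5.
(1 + z⁴ + z⁸ + z¹² + z¹⁶) has coefficients 1,0,0,0,1,0,0,0 for degrees 0…7.
Finally multiplying by (1 + z + z² + z³ + z⁴ + z⁵), the product of all factors after the first has coefficients 1,1,1,1,2,2,1,1 for degrees 0…7.
[z⁷] = 1·1 + 1·1 = 2.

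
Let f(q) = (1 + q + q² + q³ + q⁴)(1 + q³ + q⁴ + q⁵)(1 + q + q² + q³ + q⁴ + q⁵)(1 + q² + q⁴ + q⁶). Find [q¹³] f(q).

42

(1 + q + q² + q³ + q⁴) has coefficients 1,1,1,1,1 for degrees 0…4.
(1 + q³ + q⁴ + q⁵) has coefficients 1,0,0,1,1,1,0,0,0,0,0,0,0,0 for degrees 0…13.
Multiplying by (1 + q + q² + q³ + q⁴ + q⁵) gives running coefficients 1,1,1,2,3,4,3,3,3,2,1,0,0,0 for degrees 0…13.
Finally multiplying by (1 + q² + q⁴ + q⁶), the product of all factors after the first has coefficients 1,1,2,3,5,7,8,10,10,11,10,9,7,5 for degrees 0…13.
[q¹³] = 1·5 + 1·7 + 1·9 + 1·10 + 1·11 = 42.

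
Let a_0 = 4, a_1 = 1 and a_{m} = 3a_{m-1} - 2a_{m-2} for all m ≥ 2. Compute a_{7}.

-377

The ordinary generating function has denominator 1 - 3q + 2q^2.
Iterating the recurrence: a_0,…,a_{7} = 4, 1, -5, -17, -41, -89, -185, -377.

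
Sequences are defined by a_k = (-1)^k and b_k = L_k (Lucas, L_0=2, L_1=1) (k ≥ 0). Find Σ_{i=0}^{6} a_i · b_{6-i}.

14

The convolution is the t^6 coefficient of A(t)B(t).
Σ = 1·18 − 1·11 + 1·7 − 1·4 + 1·3 − 1·1 + 1·2 = 14.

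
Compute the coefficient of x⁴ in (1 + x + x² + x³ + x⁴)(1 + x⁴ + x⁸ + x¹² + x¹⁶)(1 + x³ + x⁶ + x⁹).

3

(1 + x + x² + x³ + x⁴) has coefficients 1,1,1,1,1 for degrees 0…4.
(1 + x⁴ + x⁸ + x¹² + x¹⁶) has coefficients 1,0,0,0,1 for degrees 0…4.
Finally multiplying by (1 + x³ + x⁶ + x⁹), the product of all factors after the first has coefficients 1,0,0,1,1 for degrees 0…4.
[x⁴] = 1·1 + 1·1 + 1·0 + 1·0 + 1·1 = 3.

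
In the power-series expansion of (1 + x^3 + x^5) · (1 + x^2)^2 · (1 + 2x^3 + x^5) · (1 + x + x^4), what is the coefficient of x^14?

10

(1 + x^3 + x^5) has coefficients 1,0,0,1,0,1 for degrees 0…5.
(1 + x^2)^2 has coefficients 1,0,2,0,1,0,0,0,0,0,0,0,0,0,0 for degrees 0…14.
Multiplying by (1 + 2x^3 + x^5) gives running coefficients 1,0,2,2,1,5,0,4,0,1,0,0,0,0,0 for degrees 0…14.
Finally multiplying by (1 + x + x^4), the product of all factors after the first has coefficients 1,1,2,4,4,6,7,6,5,6,1,4,0,1,0 for degrees 0…14.
[x^14] = 1·0 + 1·4 + 1·6 = 10.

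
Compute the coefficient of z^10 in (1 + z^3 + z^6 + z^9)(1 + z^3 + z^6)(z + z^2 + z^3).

(1 + z^3 + z^6 + z^9) has coefficients 1,0,0,1,0,0,1,0,0,1 for degrees 0…9.
(1 + z^3 + z^6) has coefficients 1,0,0,1,0,0,1,0,0,0,0 for degrees 0…10.
Finally multiplying by (z + z^2 + z^3), the product of all factors after the first has coefficients 0,1,1,1,1,1,1,1,1,1,0 for degrees 0…10.
[z^10] = 1·0 + 1·1 + 1·1 + 1·1 = 3.

3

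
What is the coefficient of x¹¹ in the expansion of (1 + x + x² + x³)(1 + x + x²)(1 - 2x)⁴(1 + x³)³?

-10

(1 + x + x² + x³) has coefficients 1,1,1,1 for degrees 0…3.
(1 + x + x²) has coefficients 1,1,1,0,0,0,0,0,0,0,0,0 for degrees 0…11.
Multiplying by (1 - 2x)⁴ gives running coefficients 1,-7,17,-16,8,-16,16,0,0,0,0,0 for degrees 0…11.
Finally multiplying by (1 + x³)³, the product of all factors after the first has coefficients 1,-7,17,-13,-13,35,-29,3,3,1,17,-31 for degrees 0…11.
[x¹¹] = 1·(-31) + 1·17 + 1·1 + 1·3 = -10.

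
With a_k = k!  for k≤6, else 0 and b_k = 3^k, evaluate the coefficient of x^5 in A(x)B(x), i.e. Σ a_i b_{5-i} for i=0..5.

Write out a_i and b_{5-i} for i = 0,…,5 and sum the products.
Σ = 1·243 + 1·81 + 2·27 + 6·9 + 24·3 + 120·1 = 624.

624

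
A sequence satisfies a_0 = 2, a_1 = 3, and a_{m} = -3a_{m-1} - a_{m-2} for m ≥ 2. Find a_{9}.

The ordinary generating function has denominator 1 + 3x + x^2.
Iterating the recurrence: a_0,…,a_{9} = 2, 3, -11, 30, -79, 207, -542, 1419, -3715, 9726.

9726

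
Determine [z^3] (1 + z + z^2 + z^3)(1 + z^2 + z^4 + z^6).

2

(1 + z + z^2 + z^3) has coefficients 1,1,1,1 for degrees 0…3.
(1 + z^2 + z^4 + z^6) has coefficients 1,0,1,0 for degrees 0…3.
[z^3] = 1·0 + 1·1 + 1·0 + 1·1 = 2.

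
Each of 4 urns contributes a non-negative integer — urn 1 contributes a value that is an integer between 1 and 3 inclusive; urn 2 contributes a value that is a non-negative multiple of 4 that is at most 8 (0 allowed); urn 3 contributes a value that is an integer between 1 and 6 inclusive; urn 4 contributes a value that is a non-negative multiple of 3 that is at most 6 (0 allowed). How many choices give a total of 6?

6

The generating function for the choices is (q + q² + q³)·(1 + q⁴ + q⁸)·(q + q² + q³ + q⁴ + q⁵ + q⁶)·(1 + q³ + q⁶); the count is [q⁶].
(q + q² + q³) has coefficients 0,1,1,1 for degrees 0…3.
(1 + q⁴ + q⁸) has coefficients 1,0,0,0,1,0,0 for degrees 0…6.
Multiplying by (q + q² + q³ + q⁴ + q⁵ + q⁶) gives running coefficients 0,1,1,1,1,2,2 for degrees 0…6.
Finally multiplying by (1 + q³ + q⁶), the product of all factors after the first has coefficients 0,1,1,1,2,3,3 for degrees 0…6.
[q⁶] = 1·3 + 1·2 + 1·1 = 6.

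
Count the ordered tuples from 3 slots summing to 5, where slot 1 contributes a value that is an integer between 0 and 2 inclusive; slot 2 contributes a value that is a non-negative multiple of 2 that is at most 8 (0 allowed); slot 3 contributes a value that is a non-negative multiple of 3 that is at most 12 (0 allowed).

The generating function for the choices is (1 + x + x^2)·(1 + x^2 + x^4 + x^6 + x^8)·(1 + x^3 + x^6 + x^9 + x^12); the count is [x^5].
(1 + x + x^2) has coefficients 1,1,1 for degrees 0…2.
(1 + x^2 + x^4 + x^6 + x^8) has coefficients 1,0,1,0,1,0 for degrees 0…5.
Finally multiplying by (1 + x^3 + x^6 + x^9 + x^12), the product of all factors after the first has coefficients 1,0,1,1,1,1 for degrees 0…5.
[x^5] = 1·1 + 1·1 + 1·1 = 3.

3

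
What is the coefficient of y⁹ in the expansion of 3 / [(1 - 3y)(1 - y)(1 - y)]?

132843

The denominator gives the recurrence a_n = 5a_(n−1) − 7a_(n−2) + 3a_(n−3) for n ≥ 3; the numerator fixes a_0 = 3, a_1 = 15, a_2 = 54.
Iterating: 3, 15, 54, 174, 537, 1629, 4908, 14748, 44271, 132843, so a_9 = 132843.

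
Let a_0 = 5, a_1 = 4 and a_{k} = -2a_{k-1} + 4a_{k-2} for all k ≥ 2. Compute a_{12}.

The ordinary generating function has denominator 1 + 2t - 4t^2.
Iterating the recurrence: a_0,…,a_{12} = 5, 4, 12, -8, 64, -160, 576, -1792, 5888, -18944, 61440, -198656, 643072.

643072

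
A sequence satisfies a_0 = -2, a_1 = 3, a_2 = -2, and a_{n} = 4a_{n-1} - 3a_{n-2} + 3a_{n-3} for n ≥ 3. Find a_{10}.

The ordinary generating function has denominator 1 - 4z + 3z^2 - 3z^3.
Iterating the recurrence: a_0,…,a_{10} = -2, 3, -2, -23, -77, -245, -818, -2768, -9353, -31562, -106493.

-106493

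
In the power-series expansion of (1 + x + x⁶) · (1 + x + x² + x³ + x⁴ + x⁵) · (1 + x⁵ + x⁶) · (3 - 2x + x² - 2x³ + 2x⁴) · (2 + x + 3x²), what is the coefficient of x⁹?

(1 + x + x⁶) has coefficients 1,1,0,0,0,0,1 for degrees 0…6.
(1 + x + x² + x³ + x⁴ + x⁵) has coefficients 1,1,1,1,1,1,0,0,0,0 for degrees 0…9.
Multiplying by (1 + x⁵ + x⁶) gives running coefficients 1,1,1,1,1,2,2,2,2,2 for degrees 0…9.
Multiplying by (3 - 2x + x² - 2x³ + 2x⁴) gives running coefficients 3,1,2,0,2,5,3,4,2,4 for degrees 0…9.
Finally multiplying by (2 + x + 3x²), the product of all factors after the first has coefficients 6,5,14,5,10,12,17,26,17,22 for degrees 0…9.
[x⁹] = 1·22 + 1·17 + 1·5 = 44.

44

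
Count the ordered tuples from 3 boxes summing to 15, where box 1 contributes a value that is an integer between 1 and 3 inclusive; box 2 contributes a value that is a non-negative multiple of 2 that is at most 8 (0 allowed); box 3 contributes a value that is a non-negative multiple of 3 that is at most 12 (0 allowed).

The generating function for the choices is (q + q^2 + q^3)·(1 + q^2 + q^4 + q^6 + q^8)·(1 + q^3 + q^6 + q^9 + q^12); the count is [q^15].
(q + q^2 + q^3) has coefficients 0,1,1,1 for degrees 0…3.
(1 + q^2 + q^4 + q^6 + q^8) has coefficients 1,0,1,0,1,0,1,0,1,0,0,0,0,0,0,0 for degrees 0…15.
Finally multiplying by (1 + q^3 + q^6 + q^9 + q^12), the product of all factors after the first has coefficients 1,0,1,1,1,1,2,1,2,2,1,2,2,1,2,1 for degrees 0…15.
[q^15] = 1·2 + 1·1 + 1·2 = 5.

5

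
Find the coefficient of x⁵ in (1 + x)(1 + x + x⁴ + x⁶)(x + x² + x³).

2

(1 + x) has coefficients 1,1 for degrees 0…1.
(1 + x + x⁴ + x⁶) has coefficients 1,1,0,0,1,0 for degrees 0…5.
Finally multiplying by (x + x² + x³), the product of all factors after the first has coefficients 0,1,2,2,1,1 for degrees 0…5.
[x⁵] = 1·1 + 1·1 = 2.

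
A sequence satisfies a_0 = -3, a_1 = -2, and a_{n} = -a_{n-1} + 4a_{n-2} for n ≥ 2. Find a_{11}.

19970

The ordinary generating function has denominator 1 + q - 4q^2.
Iterating the recurrence: a_0,…,a_{11} = -3, -2, -10, 2, -42, 50, -218, 418, -1290, 2962, -8122, 19970.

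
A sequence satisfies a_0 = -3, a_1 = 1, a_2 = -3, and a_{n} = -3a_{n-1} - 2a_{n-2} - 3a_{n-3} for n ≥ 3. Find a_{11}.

The ordinary generating function has denominator 1 + 3y + 2y^2 + 3y^3.
Iterating the recurrence: a_0,…,a_{11} = -3, 1, -3, 16, -45, 112, -294, 793, -2127, 5677, -15156, 40495.

40495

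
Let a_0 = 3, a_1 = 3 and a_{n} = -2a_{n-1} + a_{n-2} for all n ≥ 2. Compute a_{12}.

The ordinary generating function has denominator 1 + 2y - y^2.
Iterating the recurrence: a_0,…,a_{12} = 3, 3, -3, 9, -21, 51, -123, 297, -717, 1731, -4179, 10089, -24357.

-24357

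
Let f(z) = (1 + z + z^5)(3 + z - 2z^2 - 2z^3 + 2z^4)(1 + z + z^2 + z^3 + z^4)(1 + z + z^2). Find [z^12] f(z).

-3

(1 + z + z^5) has coefficients 1,1,0,0,0,1 for degrees 0…5.
(3 + z - 2z^2 - 2z^3 + 2z^4) has coefficients 3,1,-2,-2,2,0,0,0,0,0,0,0,0 for degrees 0…12.
Multiplying by (1 + z + z^2 + z^3 + z^4) gives running coefficients 3,4,2,0,2,-1,-2,0,2,0,0,0,0 for degrees 0…12.
Finally multiplying by (1 + z + z^2), the product of all factors after the first has coefficients 3,7,9,6,4,1,-1,-3,0,2,2,0,0 for degrees 0…12.
[z^12] = 1·0 + 1·0 + 1·(-3) = -3.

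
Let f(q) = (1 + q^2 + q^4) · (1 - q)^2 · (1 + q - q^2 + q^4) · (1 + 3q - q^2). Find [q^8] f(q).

5

(1 + q^2 + q^4) has coefficients 1,0,1,0,1 for degrees 0…4.
(1 - q)^2 has coefficients 1,-2,1,0,0,0,0,0,0 for degrees 0…8.
Multiplying by (1 + q - q^2 + q^4) gives running coefficients 1,-1,-2,3,0,-2,1,0,0 for degrees 0…8.
Finally multiplying by (1 + 3q - q^2), the product of all factors after the first has coefficients 1,2,-6,-2,11,-5,-5,5,-1 for degrees 0…8.
[q^8] = 1·(-1) + 1·(-5) + 1·11 = 5.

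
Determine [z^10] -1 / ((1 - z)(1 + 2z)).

-683

The denominator gives the recurrence a_n = −a_(n−1) + 2a_(n−2) for n ≥ 2; the numerator fixes a_0 = -1, a_1 = 1.
Iterating: -1, 1, -3, 5, -11, 21, -43, 85, -171, 341, -683, so a_10 = -683.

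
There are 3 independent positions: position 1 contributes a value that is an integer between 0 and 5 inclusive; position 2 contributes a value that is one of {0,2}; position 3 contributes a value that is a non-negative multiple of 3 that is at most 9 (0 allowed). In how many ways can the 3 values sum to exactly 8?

The generating function for the choices is (1 + y + y^2 + y^3 + y^4 + y^5)·(1 + y^2)·(1 + y^3 + y^6 + y^9); the count is [y^8].
(1 + y + y^2 + y^3 + y^4 + y^5) has coefficients 1,1,1,1,1,1 for degrees 0…5.
(1 + y^2) has coefficients 1,0,1,0,0,0,0,0,0 for degrees 0…8.
Finally multiplying by (1 + y^3 + y^6 + y^9), the product of all factors after the first has coefficients 1,0,1,1,0,1,1,0,1 for degrees 0…8.
[y^8] = 1·1 + 1·0 + 1·1 + 1·1 + 1·0 + 1·1 = 4.

4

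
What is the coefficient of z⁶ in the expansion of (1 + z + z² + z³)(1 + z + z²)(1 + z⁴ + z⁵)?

5

(1 + z + z² + z³) has coefficients 1,1,1,1 for degrees 0…3.
(1 + z + z²) has coefficients 1,1,1,0,0,0,0 for degrees 0…6.
Finally multiplying by (1 + z⁴ + z⁵), the product of all factors after the first has coefficients 1,1,1,0,1,2,2 for degrees 0…6.
[z⁶] = 1·2 + 1·2 + 1·1 + 1·0 = 5.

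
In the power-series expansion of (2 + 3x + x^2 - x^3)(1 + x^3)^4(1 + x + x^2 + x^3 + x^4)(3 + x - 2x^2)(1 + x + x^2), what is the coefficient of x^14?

(2 + 3x + x^2 - x^3) has coefficients 2,3,1,-1 for degrees 0…3.
(1 + x^3)^4 has coefficients 1,0,0,4,0,0,6,0,0,4,0,0,1,0,0 for degrees 0…14.
Multiplying by (1 + x + x^2 + x^3 + x^4) gives running coefficients 1,1,1,5,5,4,10,10,6,10,10,4,5,5,1 for degrees 0…14.
Multiplying by (3 + x - 2x^2) gives running coefficients 3,4,2,14,18,7,24,32,8,16,28,2,-1,12,-2 for degrees 0…14.
Finally multiplying by (1 + x + x^2), the product of all factors after the first has coefficients 3,7,9,20,34,39,49,63,64,56,52,46,29,13,9 for degrees 0…14.
[x^14] = 2·9 + 3·13 + 1·29 − 1·46 = 40.

40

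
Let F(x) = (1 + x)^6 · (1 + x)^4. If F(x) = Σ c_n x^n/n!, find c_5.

The EGF product rule gives c_5 = Σ_{k_1+k_2=5} C(5; k_1,k_2) · ∏ g_i(k_i), where (1+x)^6 gives the falling factorial (6)_k; (1+x)^4 gives the falling factorial (4)_k.
g_1(k) for k = 0…5: 1, 6, 30, 120, 360, 720.
g_2(k) for k = 0…5: 1, 4, 12, 24, 24, 0.
c_5 = Σ_k C(5,k)·g_1(k)·g_2(5−k) = 5·6·24 + 10·30·24 + 10·120·12 + 5·360·4 + 1·720·1 = 720 + 7200 + 14400 + 7200 + 720 = 30240.

30240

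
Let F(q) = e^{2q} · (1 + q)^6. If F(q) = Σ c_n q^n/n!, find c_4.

The EGF product rule gives c_4 = Σ_{k_1+k_2=4} C(4; k_1,k_2) · ∏ g_i(k_i), where e^{2q} gives (2)^k; (1+q)^6 gives the falling factorial (6)_k.
g_1(k) for k = 0…4: 1, 2, 4, 8, 16.
g_2(k) for k = 0…4: 1, 6, 30, 120, 360.
c_4 = Σ_k C(4,k)·g_1(k)·g_2(4−k) = 1·1·360 + 4·2·120 + 6·4·30 + 4·8·6 + 1·16·1 = 360 + 960 + 720 + 192 + 16 = 2248.

2248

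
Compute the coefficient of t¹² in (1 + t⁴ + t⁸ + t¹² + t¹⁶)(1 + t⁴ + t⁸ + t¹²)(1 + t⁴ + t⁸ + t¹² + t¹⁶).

10

(1 + t⁴ + t⁸ + t¹² + t¹⁶) has coefficients 1,0,0,0,1,0,0,0,1,0,0,0,1 for degrees 0…12.
(1 + t⁴ + t⁸ + t¹²) has coefficients 1,0,0,0,1,0,0,0,1,0,0,0,1 for degrees 0…12.
Finally multiplying by (1 + t⁴ + t⁸ + t¹² + t¹⁶), the product of all factors after the first has coefficients 1,0,0,0,2,0,0,0,3,0,0,0,4 for degrees 0…12.
[t¹²] = 1·4 + 1·3 + 1·2 + 1·1 = 10.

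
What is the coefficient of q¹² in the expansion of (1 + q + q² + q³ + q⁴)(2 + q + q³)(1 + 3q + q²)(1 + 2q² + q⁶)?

11

(1 + q + q² + q³ + q⁴) has coefficients 1,1,1,1,1 for degrees 0…4.
(2 + q + q³) has coefficients 2,1,0,1,0,0,0,0,0,0,0,0,0 for degrees 0…12.
Multiplying by (1 + 3q + q²) gives running coefficients 2,7,5,2,3,1,0,0,0,0,0,0,0 for degrees 0…12.
Finally multiplying by (1 + 2q² + q⁶), the product of all factors after the first has coefficients 2,7,9,16,13,5,8,9,5,2,3,1,0 for degrees 0…12.
[q¹²] = 1·0 + 1·1 + 1·3 + 1·2 + 1·5 = 11.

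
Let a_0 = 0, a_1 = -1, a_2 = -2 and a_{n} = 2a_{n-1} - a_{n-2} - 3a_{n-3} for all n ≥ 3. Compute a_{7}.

44

The ordinary generating function has denominator 1 - 2t + t^2 + 3t^3.
Iterating the recurrence: a_0,…,a_{7} = 0, -1, -2, -3, -1, 7, 24, 44.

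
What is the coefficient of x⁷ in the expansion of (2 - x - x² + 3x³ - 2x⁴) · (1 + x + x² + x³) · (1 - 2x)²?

(2 - x - x² + 3x³ - 2x⁴) has coefficients 2,-1,-1,3,-2 for degrees 0…4.
(1 + x + x² + x³) has coefficients 1,1,1,1,0,0,0,0 for degrees 0…7.
Finally multiplying by (1 - 2x)², the product of all factors after the first has coefficients 1,-3,1,1,0,4,0,0 for degrees 0…7.
[x⁷] = 2·0 − 1·0 − 1·4 + 3·0 − 2·1 = -6.

-6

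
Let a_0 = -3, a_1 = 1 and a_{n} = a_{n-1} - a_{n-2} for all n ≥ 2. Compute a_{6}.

-3

The ordinary generating function has denominator 1 - t + t^2.
Iterating the recurrence: a_0,…,a_{6} = -3, 1, 4, 3, -1, -4, -3.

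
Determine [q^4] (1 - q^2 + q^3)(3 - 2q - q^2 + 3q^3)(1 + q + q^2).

(1 - q^2 + q^3) has coefficients 1,0,-1,1 for degrees 0…3.
(3 - 2q - q^2 + 3q^3) has coefficients 3,-2,-1,3,0 for degrees 0…4.
Finally multiplying by (1 + q + q^2), the product of all factors after the first has coefficients 3,1,0,0,2 for degrees 0…4.
[q^4] = 1·2 − 1·0 + 1·1 = 3.

3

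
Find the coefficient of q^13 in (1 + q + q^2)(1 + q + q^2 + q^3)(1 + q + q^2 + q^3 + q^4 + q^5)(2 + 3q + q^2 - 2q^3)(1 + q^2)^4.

258

(1 + q + q^2) has coefficients 1,1,1 for degrees 0…2.
(1 + q + q^2 + q^3) has coefficients 1,1,1,1,0,0,0,0,0,0,0,0,0,0 for degrees 0…13.
Multiplying by (1 + q + q^2 + q^3 + q^4 + q^5) gives running coefficients 1,2,3,4,4,4,3,2,1,0,0,0,0,0 for degrees 0…13.
Multiplying by (2 + 3q + q^2 - 2q^3) gives running coefficients 2,7,13,17,19,18,14,9,3,-1,-3,-2,0,0 for degrees 0…13.
Finally multiplying by (1 + q^2)^4, the product of all factors after the first has coefficients 2,7,21,45,83,128,176,211,227,218,182,137,81,40 for degrees 0…13.
[q^13] = 1·40 + 1·81 + 1·137 = 258.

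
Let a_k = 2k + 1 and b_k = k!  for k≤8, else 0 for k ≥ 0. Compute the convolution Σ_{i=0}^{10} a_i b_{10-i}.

245156

This is [x^10] in the product of the two ordinary generating functions.
Σ = 1·0 + 3·0 + 5·40320 + 7·5040 + 9·720 + 11·120 + 13·24 + 15·6 + 17·2 + 19·1 + 21·1 = 245156.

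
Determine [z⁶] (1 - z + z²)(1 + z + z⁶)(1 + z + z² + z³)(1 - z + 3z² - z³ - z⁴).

(1 - z + z²) has coefficients 1,-1,1 for degrees 0…2.
(1 + z + z⁶) has coefficients 1,1,0,0,0,0,1 for degrees 0…6.
Multiplying by (1 + z + z² + z³) gives running coefficients 1,2,2,2,1,0,1 for degrees 0…6.
Finally multiplying by (1 - z + 3z² - z³ - z⁴), the product of all factors after the first has coefficients 1,1,3,5,2,1,0 for degrees 0…6.
[z⁶] = 1·0 − 1·1 + 1·2 = 1.

1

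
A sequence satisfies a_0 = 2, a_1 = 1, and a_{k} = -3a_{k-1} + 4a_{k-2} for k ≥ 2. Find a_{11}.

-838859

The ordinary generating function has denominator 1 + 3z - 4z^2.
Iterating the recurrence: a_0,…,a_{11} = 2, 1, 5, -11, 53, -203, 821, -3275, 13109, -52427, 209717, -838859.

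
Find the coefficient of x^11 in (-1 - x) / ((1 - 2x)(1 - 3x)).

The denominator gives the recurrence a_n = 5a_(n−1) − 6a_(n−2) for n ≥ 2; the numerator fixes a_0 = -1, a_1 = -6.
Iterating: -1, -6, -24, -84, -276, -876, -2724, -8364, -25476, -77196, -233124, -702444, so a_11 = -702444.

-702444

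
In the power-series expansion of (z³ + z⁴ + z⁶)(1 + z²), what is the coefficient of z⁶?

2

(z³ + z⁴ + z⁶) has coefficients 0,0,0,1,1,0,1 for degrees 0…6.
(1 + z²) has coefficients 1,0,1,0,0,0,0 for degrees 0…6.
[z⁶] = 1·0 + 1·1 + 1·1 = 2.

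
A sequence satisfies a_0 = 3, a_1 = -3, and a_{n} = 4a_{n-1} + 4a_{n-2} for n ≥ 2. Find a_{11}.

The ordinary generating function has denominator 1 - 4q - 4q^2.
Iterating the recurrence: a_0,…,a_{11} = 3, -3, 0, -12, -48, -240, -1152, -5568, -26880, -129792, -626688, -3025920.

-3025920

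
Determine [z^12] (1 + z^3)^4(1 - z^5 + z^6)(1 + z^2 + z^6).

14

(1 + z^3)^4 has coefficients 1,0,0,4,0,0,6,0,0,4,0,0,1 for degrees 0…12.
(1 - z^5 + z^6) has coefficients 1,0,0,0,0,-1,1,0,0,0,0,0,0 for degrees 0…12.
Finally multiplying by (1 + z^2 + z^6), the product of all factors after the first has coefficients 1,0,1,0,0,-1,2,-1,1,0,0,-1,1 for degrees 0…12.
[z^12] = 1·1 + 4·0 + 6·2 + 4·0 + 1·1 = 14.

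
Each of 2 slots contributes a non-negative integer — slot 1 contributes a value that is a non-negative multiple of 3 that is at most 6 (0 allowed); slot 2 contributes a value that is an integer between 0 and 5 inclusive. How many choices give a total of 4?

2

The generating function for the choices is (1 + x³ + x⁶)·(1 + x + x² + x³ + x⁴ + x⁵); the count is [x⁴].
(1 + x³ + x⁶) has coefficients 1,0,0,1,0 for degrees 0…4.
(1 + x + x² + x³ + x⁴ + x⁵) has coefficients 1,1,1,1,1 for degrees 0…4.
[x⁴] = 1·1 + 1·1 = 2.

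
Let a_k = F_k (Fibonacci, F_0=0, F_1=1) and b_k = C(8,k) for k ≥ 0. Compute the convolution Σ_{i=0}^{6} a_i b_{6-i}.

This is [x^6] in the product of the two ordinary generating functions.
Σ = 0·28 + 1·56 + 1·70 + 2·56 + 3·28 + 5·8 + 8·1 = 370.

370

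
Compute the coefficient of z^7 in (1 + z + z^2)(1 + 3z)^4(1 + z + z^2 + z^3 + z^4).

687

(1 + z + z^2) has coefficients 1,1,1 for degrees 0…2.
(1 + 3z)^4 has coefficients 1,12,54,108,81,0,0,0 for degrees 0…7.
Finally multiplying by (1 + z + z^2 + z^3 + z^4), the product of all factors after the first has coefficients 1,13,67,175,256,255,243,189 for degrees 0…7.
[z^7] = 1·189 + 1·243 + 1·255 = 687.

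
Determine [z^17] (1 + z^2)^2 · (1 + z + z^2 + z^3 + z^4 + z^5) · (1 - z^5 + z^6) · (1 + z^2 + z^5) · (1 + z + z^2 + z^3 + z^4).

9

(1 + z^2)^2 has coefficients 1,0,2,0,1 for degrees 0…4.
(1 + z + z^2 + z^3 + z^4 + z^5) has coefficients 1,1,1,1,1,1,0,0,0,0,0,0,0,0,0,0,0,0 for degrees 0…17.
Multiplying by (1 - z^5 + z^6) gives running coefficients 1,1,1,1,1,0,0,0,0,0,0,1,0,0,0,0,0,0 for degrees 0…17.
Multiplying by (1 + z^2 + z^5) gives running coefficients 1,1,2,2,2,2,2,1,1,1,0,1,0,1,0,0,1,0 for degrees 0…17.
Finally multiplying by (1 + z + z^2 + z^3 + z^4), the product of all factors after the first has coefficients 1,2,4,6,8,9,10,9,8,7,5,4,3,3,2,2,2,2 for degrees 0…17.
[z^17] = 1·2 + 2·2 + 1·3 = 9.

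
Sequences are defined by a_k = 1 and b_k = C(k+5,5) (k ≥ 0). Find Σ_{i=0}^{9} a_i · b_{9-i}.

5005

This is [x^9] in the product of the two ordinary generating functions.
Σ = 1·2002 + 1·1287 + 1·792 + 1·462 + 1·252 + 1·126 + 1·56 + 1·21 + 1·6 + 1·1 = 5005.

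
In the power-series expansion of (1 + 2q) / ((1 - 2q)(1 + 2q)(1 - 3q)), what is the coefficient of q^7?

The denominator gives the recurrence a_n = 3a_(n−1) + 4a_(n−2) − 12a_(n−3) for n ≥ 3; the numerator fixes a_0 = 1, a_1 = 5, a_2 = 19.
Iterating: 1, 5, 19, 65, 211, 665, 2059, 6305, so a_7 = 6305.

6305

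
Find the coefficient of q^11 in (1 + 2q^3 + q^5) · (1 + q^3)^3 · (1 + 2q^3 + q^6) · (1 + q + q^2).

40

(1 + 2q^3 + q^5) has coefficients 1,0,0,2,0,1 for degrees 0…5.
(1 + q^3)^3 has coefficients 1,0,0,3,0,0,3,0,0,1,0,0 for degrees 0…11.
Multiplying by (1 + 2q^3 + q^6) gives running coefficients 1,0,0,5,0,0,10,0,0,10,0,0 for degrees 0…11.
Finally multiplying by (1 + q + q^2), the product of all factors after the first has coefficients 1,1,1,5,5,5,10,10,10,10,10,10 for degrees 0…11.
[q^11] = 1·10 + 2·10 + 1·10 = 40.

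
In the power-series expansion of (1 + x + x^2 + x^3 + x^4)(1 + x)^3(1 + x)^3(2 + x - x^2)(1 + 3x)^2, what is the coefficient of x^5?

(1 + x + x^2 + x^3 + x^4) has coefficients 1,1,1,1,1 for degrees 0…4.
(1 + x)^3 has coefficients 1,3,3,1,0,0 for degrees 0…5.
Multiplying by (1 + x)^3 gives running coefficients 1,6,15,20,15,6 for degrees 0…5.
Multiplying by (2 + x - x^2) gives running coefficients 2,13,35,49,35,7 for degrees 0…5.
Finally multiplying by (1 + 3x)^2, the product of all factors after the first has coefficients 2,25,131,376,644,658 for degrees 0…5.
[x^5] = 1·658 + 1·644 + 1·376 + 1·131 + 1·25 = 1834.

1834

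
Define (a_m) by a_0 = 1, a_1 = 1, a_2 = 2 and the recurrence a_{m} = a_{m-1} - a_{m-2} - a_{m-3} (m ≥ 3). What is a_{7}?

The ordinary generating function has denominator 1 - t + t^2 + t^3.
Iterating the recurrence: a_0,…,a_{7} = 1, 1, 2, 0, -3, -5, -2, 6.

6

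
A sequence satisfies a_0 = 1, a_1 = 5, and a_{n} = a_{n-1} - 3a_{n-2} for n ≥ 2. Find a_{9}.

The ordinary generating function has denominator 1 - x + 3x^2.
Iterating the recurrence: a_0,…,a_{9} = 1, 5, 2, -13, -19, 20, 77, 17, -214, -265.

-265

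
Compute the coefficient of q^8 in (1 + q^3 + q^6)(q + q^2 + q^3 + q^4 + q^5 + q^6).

(1 + q^3 + q^6) has coefficients 1,0,0,1,0,0,1 for degrees 0…6.
(q + q^2 + q^3 + q^4 + q^5 + q^6) has coefficients 0,1,1,1,1,1,1,0,0 for degrees 0…8.
[q^8] = 1·0 + 1·1 + 1·1 = 2.

2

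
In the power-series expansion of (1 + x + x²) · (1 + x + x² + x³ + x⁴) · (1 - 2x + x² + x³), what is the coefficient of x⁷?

(1 + x + x²) has coefficients 1,1,1 for degrees 0…2.
(1 + x + x² + x³ + x⁴) has coefficients 1,1,1,1,1,0,0,0 for degrees 0…7.
Finally multiplying by (1 - 2x + x² + x³), the product of all factors after the first has coefficients 1,-1,0,1,1,0,2,1 for degrees 0…7.
[x⁷] = 1·1 + 1·2 + 1·0 = 3.

3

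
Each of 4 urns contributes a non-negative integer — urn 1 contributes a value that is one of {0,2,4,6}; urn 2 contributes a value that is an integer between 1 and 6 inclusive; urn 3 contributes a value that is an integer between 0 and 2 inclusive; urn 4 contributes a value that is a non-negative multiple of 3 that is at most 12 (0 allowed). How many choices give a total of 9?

The generating function for the choices is (1 + q^2 + q^4 + q^6)·(q + q^2 + q^3 + q^4 + q^5 + q^6)·(1 + q + q^2)·(1 + q^3 + q^6 + q^9 + q^12); the count is [q^9].
(1 + q^2 + q^4 + q^6) has coefficients 1,0,1,0,1,0,1 for degrees 0…6.
(q + q^2 + q^3 + q^4 + q^5 + q^6) has coefficients 0,1,1,1,1,1,1,0,0,0 for degrees 0…9.
Multiplying by (1 + q + q^2) gives running coefficients 0,1,2,3,3,3,3,2,1,0 for degrees 0…9.
Finally multiplying by (1 + q^3 + q^6 + q^9 + q^12), the product of all factors after the first has coefficients 0,1,2,3,4,5,6,6,6,6 for degrees 0…9.
[q^9] = 1·6 + 1·6 + 1·5 + 1·3 = 20.

20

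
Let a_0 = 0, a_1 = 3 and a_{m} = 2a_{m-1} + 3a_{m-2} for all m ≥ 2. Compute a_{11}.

132861

The ordinary generating function has denominator 1 - 2t - 3t^2.
Iterating the recurrence: a_0,…,a_{11} = 0, 3, 6, 21, 60, 183, 546, 1641, 4920, 14763, 44286, 132861.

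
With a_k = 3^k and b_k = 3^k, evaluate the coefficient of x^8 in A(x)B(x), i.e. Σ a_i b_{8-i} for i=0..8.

This is [x^8] in the product of the two ordinary generating functions.
Σ = 1·6561 + 3·2187 + 9·729 + 27·243 + 81·81 + 243·27 + 729·9 + 2187·3 + 6561·1 = 59049.

59049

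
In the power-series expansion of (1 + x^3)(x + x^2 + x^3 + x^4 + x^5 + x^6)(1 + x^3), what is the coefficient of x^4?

3

(1 + x^3) has coefficients 1,0,0,1 for degrees 0…3.
(x + x^2 + x^3 + x^4 + x^5 + x^6) has coefficients 0,1,1,1,1 for degrees 0…4.
Finally multiplying by (1 + x^3), the product of all factors after the first has coefficients 0,1,1,1,2 for degrees 0…4.
[x^4] = 1·2 + 1·1 = 3.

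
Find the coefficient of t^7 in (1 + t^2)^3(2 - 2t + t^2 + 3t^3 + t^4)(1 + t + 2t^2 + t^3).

(1 + t^2)^3 has coefficients 1,0,3,0,3,0,1 for degrees 0…6.
(2 - 2t + t^2 + 3t^3 + t^4) has coefficients 2,-2,1,3,1,0,0,0 for degrees 0…7.
Finally multiplying by (1 + t + 2t^2 + t^3), the product of all factors after the first has coefficients 2,0,3,2,4,8,5,1 for degrees 0…7.
[t^7] = 1·1 + 3·8 + 3·2 + 1·0 = 31.

31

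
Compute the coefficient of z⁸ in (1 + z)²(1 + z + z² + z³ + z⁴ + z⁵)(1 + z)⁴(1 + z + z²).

162

(1 + z)² has coefficients 1,2,1 for degrees 0…2.
(1 + z + z² + z³ + z⁴ + z⁵) has coefficients 1,1,1,1,1,1,0,0,0 for degrees 0…8.
Multiplying by (1 + z)⁴ gives running coefficients 1,5,11,15,16,16,15,11,5 for degrees 0…8.
Finally multiplying by (1 + z + z²), the product of all factors after the first has coefficients 1,6,17,31,42,47,47,42,31 for degrees 0…8.
[z⁸] = 1·31 + 2·42 + 1·47 = 162.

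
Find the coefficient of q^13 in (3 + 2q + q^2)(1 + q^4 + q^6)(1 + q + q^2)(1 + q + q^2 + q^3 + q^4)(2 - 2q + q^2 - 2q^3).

-51

(3 + 2q + q^2) has coefficients 3,2,1 for degrees 0…2.
(1 + q^4 + q^6) has coefficients 1,0,0,0,1,0,1,0,0,0,0,0,0,0 for degrees 0…13.
Multiplying by (1 + q + q^2) gives running coefficients 1,1,1,0,1,1,2,1,1,0,0,0,0,0 for degrees 0…13.
Multiplying by (1 + q + q^2 + q^3 + q^4) gives running coefficients 1,2,3,3,4,4,5,5,6,5,4,2,1,0 for degrees 0…13.
Finally multiplying by (2 - 2q + q^2 - 2q^3), the product of all factors after the first has coefficients 2,2,3,0,1,-3,0,-4,-1,-7,-6,-11,-8,-8 for degrees 0…13.
[q^13] = 3·(-8) + 2·(-8) + 1·(-11) = -51.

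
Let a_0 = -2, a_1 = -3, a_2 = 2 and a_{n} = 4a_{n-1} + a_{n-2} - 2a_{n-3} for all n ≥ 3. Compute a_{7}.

The ordinary generating function has denominator 1 - 4z - z^2 + 2z^3.
Iterating the recurrence: a_0,…,a_{7} = -2, -3, 2, 9, 44, 181, 750, 3093.

3093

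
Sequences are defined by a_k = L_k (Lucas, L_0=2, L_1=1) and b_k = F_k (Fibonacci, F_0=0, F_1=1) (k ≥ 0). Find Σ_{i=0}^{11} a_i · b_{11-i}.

Write out a_i and b_{11-i} for i = 0,…,11 and sum the products.
Σ = 2·89 + 1·55 + 3·34 + 4·21 + 7·13 + 11·8 + 18·5 + 29·3 + 47·2 + 76·1 + 123·1 + 199·0 = 1068.

1068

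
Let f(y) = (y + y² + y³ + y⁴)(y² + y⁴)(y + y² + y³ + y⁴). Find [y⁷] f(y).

6

(y + y² + y³ + y⁴) has coefficients 0,1,1,1,1 for degrees 0…4.
(y² + y⁴) has coefficients 0,0,1,0,1,0,0,0 for degrees 0…7.
Finally multiplying by (y + y² + y³ + y⁴), the product of all factors after the first has coefficients 0,0,0,1,1,2,2,1 for degrees 0…7.
[y⁷] = 1·2 + 1·2 + 1·1 + 1·1 = 6.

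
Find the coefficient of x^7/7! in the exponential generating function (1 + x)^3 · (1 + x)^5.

The EGF product rule gives c_7 = Σ_{k_1+k_2=7} C(7; k_1,k_2) · ∏ g_i(k_i), where (1+x)^3 gives the falling factorial (3)_k; (1+x)^5 gives the falling factorial (5)_k.
g_1(k) for k = 0…7: 1, 3, 6, 6, 0, 0, 0, 0.
g_2(k) for k = 0…7: 1, 5, 20, 60, 120, 120, 0, 0.
c_7 = Σ_k C(7,k)·g_1(k)·g_2(7−k) = 21·6·120 + 35·6·120 = 15120 + 25200 = 40320.

40320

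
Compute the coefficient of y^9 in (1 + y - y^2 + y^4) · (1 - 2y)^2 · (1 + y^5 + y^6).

5

(1 + y - y^2 + y^4) has coefficients 1,1,-1,0,1 for degrees 0…4.
(1 - 2y)^2 has coefficients 1,-4,4,0,0,0,0,0,0,0 for degrees 0…9.
Finally multiplying by (1 + y^5 + y^6), the product of all factors after the first has coefficients 1,-4,4,0,0,1,-3,0,4,0 for degrees 0…9.
[y^9] = 1·0 + 1·4 − 1·0 + 1·1 = 5.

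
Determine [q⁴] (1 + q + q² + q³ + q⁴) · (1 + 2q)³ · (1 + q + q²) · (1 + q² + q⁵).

100

(1 + q + q² + q³ + q⁴) has coefficients 1,1,1,1,1 for degrees 0…4.
(1 + 2q)³ has coefficients 1,6,12,8,0 for degrees 0…4.
Multiplying by (1 + q + q²) gives running coefficients 1,7,19,26,20 for degrees 0…4.
Finally multiplying by (1 + q² + q⁵), the product of all factors after the first has coefficients 1,7,20,33,39 for degrees 0…4.
[q⁴] = 1·39 + 1·33 + 1·20 + 1·7 + 1·1 = 100.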